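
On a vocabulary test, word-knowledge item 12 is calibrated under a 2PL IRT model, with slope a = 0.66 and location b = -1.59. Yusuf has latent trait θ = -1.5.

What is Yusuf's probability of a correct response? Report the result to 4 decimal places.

0.5148

P(θ) = 1 / (1 + exp(−a(θ − b)))
Exponent: 0.66 × (-1.5 − (-1.59)) = 0.0594
1/(1 + e^{-0.0594}) = 0.5148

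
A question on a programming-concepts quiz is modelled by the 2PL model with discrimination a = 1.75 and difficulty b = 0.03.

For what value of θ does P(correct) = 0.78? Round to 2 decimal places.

0.75

P(θ) = 1 / (1 + exp(−a(θ − b)))
logit = ln(0.7800/0.2200) = 1.2657
θ = b + logit/(a) = 0.03 + 1.2657/1.7500 = 0.7532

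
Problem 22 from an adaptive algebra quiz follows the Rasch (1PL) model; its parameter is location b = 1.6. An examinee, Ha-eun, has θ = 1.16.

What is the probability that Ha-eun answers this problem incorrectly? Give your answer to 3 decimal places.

0.608

P(θ) = 1 / (1 + exp(−(θ − b)))
Exponent: (1.16 − 1.6) = -0.4400
1/(1 + e^{0.4400}) = 0.3917
P = 0.3917
P(incorrect) = 1 − 0.3917 = 0.6083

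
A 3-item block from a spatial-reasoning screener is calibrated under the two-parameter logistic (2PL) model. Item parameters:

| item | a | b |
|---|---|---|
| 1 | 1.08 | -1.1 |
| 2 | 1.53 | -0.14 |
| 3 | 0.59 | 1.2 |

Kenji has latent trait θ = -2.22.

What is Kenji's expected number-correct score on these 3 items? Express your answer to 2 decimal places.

P(θ) = 1 / (1 + exp(−a(θ − b)))
P_1 = 1/(1+e^{1.2096}) = 0.2298
P_2 = 1/(1+e^{3.1824}) = 0.0398
P_3 = 1/(1+e^{2.0178}) = 0.1173
E[score] = 0.2298 + 0.0398 + 0.1173 = 0.3870

0.39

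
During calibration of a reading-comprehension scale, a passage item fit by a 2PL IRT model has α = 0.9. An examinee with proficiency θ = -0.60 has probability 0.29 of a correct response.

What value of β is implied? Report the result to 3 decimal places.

0.395

P(θ) = 1 / (1 + exp(−α(θ − β)))
logit(0.29) = ln(0.29/0.71) = -0.8954
β = θ − logit/(α) = -0.60 − (-0.8954)/0.9000 = 0.3949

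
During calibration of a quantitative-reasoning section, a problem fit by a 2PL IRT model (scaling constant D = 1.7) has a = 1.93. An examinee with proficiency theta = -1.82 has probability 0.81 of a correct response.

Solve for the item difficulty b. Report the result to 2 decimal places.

-2.26

P(theta) = 1 / (1 + exp(−D·a(theta − b)))
logit(0.81) = ln(0.81/0.19) = 1.4500
b = theta − logit/(1.7·a) = -1.82 − 1.4500/3.2810 = -2.2619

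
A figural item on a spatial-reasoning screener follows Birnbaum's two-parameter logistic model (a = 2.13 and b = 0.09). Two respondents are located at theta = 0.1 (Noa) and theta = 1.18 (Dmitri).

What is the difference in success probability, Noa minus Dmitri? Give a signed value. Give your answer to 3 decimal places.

P(theta) = 1 / (1 + exp(−a(theta − b)))
P(Noa) = 0.5053  [exponent 0.0213]
P(Dmitri) = 0.9107  [exponent 2.3217]
Difference = 0.5053 − 0.9107 = -0.4053

-0.405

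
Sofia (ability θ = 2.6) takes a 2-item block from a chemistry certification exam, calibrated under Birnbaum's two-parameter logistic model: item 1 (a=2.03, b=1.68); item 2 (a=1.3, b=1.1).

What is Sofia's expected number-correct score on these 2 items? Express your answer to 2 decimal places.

P(θ) = 1 / (1 + exp(−a(θ − b)))
P_1 = 1/(1+e^{-1.8676}) = 0.8662
P_2 = 1/(1+e^{-1.9500}) = 0.8754
E[score] = 0.8662 + 0.8754 = 1.7416

1.74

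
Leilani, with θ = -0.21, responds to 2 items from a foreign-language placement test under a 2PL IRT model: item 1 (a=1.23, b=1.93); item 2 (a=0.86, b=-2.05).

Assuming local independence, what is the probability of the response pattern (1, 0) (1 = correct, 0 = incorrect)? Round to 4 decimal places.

0.0114

P(θ) = 1 / (1 + exp(−a(θ − b)))
P_1 = 1/(1+e^{2.6322}) = 0.0671
P_2 = 1/(1+e^{-1.5824}) = 0.8295
L = P_1 × (1−P_2) = 0.0671 × 0.1705 = 0.01144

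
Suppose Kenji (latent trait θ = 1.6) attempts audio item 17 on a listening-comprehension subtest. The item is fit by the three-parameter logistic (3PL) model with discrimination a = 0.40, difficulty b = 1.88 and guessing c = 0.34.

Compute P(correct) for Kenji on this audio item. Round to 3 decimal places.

P(θ) = c + (1 − c) · 1 / (1 + exp(−a(θ − b)))
Exponent: 0.40 × (1.6 − 1.88) = -0.1120
1/(1 + e^{0.1120}) = 0.4720
P = 0.34 + 0.66 × 0.4720 = 0.6515

0.652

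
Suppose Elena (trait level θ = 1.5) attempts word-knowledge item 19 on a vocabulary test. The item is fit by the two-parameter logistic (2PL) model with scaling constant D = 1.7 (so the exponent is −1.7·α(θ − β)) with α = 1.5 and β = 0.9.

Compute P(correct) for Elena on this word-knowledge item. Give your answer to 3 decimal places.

P(θ) = 1 / (1 + exp(−D·α(θ − β)))
Exponent: 1.7 × 1.5 × (1.5 − 0.9) = 1.5300
1/(1 + e^{-1.5300}) = 0.8220
P = 0.8220

0.822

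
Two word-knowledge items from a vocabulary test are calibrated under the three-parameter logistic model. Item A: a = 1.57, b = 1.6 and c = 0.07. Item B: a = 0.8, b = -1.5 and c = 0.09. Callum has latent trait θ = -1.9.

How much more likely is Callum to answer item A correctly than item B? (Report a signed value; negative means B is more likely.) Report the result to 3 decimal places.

-0.399

P(θ) = c + (1 − c) · 1 / (1 + exp(−a(θ − b)))
P_A = 0.0738
P_B = 0.4728
P_A − P_B = -0.3990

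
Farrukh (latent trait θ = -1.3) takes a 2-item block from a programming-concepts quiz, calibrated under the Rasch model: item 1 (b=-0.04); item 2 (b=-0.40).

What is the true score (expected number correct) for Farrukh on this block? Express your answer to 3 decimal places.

0.510

P(θ) = 1 / (1 + exp(−(θ − b)))
P_1 = 1/(1+e^{1.2600}) = 0.2210
P_2 = 1/(1+e^{0.9000}) = 0.2891
E[score] = 0.2210 + 0.2891 = 0.5100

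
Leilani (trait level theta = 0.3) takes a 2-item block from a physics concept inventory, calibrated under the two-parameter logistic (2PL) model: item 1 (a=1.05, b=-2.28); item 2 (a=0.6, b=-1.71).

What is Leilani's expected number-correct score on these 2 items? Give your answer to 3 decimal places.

1.707

P(theta) = 1 / (1 + exp(−a(theta − b)))
P_1 = 1/(1+e^{-2.7090}) = 0.9376
P_2 = 1/(1+e^{-1.2060}) = 0.7696
E[score] = 0.9376 + 0.7696 = 1.7071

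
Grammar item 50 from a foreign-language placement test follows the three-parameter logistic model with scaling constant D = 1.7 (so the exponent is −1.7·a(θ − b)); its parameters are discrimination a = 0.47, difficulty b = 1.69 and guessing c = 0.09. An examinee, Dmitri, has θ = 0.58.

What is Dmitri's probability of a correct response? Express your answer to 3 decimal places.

0.355

P(θ) = c + (1 − c) · 1 / (1 + exp(−D·a(θ − b)))
Exponent: 1.7 × 0.47 × (0.58 − 1.69) = -0.8869
1/(1 + e^{0.8869}) = 0.2918
P = 0.09 + 0.91 × 0.2918 = 0.3555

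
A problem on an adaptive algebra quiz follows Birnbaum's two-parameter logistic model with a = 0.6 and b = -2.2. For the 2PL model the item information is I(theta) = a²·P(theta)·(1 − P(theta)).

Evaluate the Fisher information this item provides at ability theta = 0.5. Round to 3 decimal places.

P = 1/(1+e^{-1.6200}) = 0.8348
P(1−P) = 0.8348 × 0.1652 = 0.1379
I = a² × P(1−P) = 0.6² × 0.1379 = 0.04965

0.050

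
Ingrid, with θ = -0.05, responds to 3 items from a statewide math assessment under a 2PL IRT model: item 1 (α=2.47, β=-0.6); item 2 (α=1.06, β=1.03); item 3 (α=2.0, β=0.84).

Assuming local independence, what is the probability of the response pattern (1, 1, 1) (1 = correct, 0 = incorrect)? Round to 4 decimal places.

P(θ) = 1 / (1 + exp(−α(θ − β)))
P_1 = 1/(1+e^{-1.3585}) = 0.7955
P_2 = 1/(1+e^{1.1448}) = 0.2414
P_3 = 1/(1+e^{1.7800}) = 0.1443
L = P_1 × P_2 × P_3 = 0.7955 × 0.2414 × 0.1443 = 0.02772

0.0277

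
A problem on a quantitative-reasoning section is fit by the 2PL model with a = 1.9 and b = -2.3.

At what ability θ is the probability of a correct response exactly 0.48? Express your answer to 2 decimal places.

P(θ) = 1 / (1 + exp(−a(θ − b)))
logit = ln(0.4800/0.5200) = -0.0800
θ = b + logit/(a) = -2.3 + (-0.0800)/1.9000 = -2.3421

-2.34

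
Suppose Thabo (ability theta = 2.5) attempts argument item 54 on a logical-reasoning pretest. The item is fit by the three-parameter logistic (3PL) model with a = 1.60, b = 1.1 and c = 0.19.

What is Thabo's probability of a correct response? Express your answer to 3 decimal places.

0.922

P(theta) = c + (1 − c) · 1 / (1 + exp(−a(theta − b)))
Exponent: 1.60 × (2.5 − 1.1) = 2.2400
1/(1 + e^{-2.2400}) = 0.9038
P = 0.19 + 0.81 × 0.9038 = 0.9221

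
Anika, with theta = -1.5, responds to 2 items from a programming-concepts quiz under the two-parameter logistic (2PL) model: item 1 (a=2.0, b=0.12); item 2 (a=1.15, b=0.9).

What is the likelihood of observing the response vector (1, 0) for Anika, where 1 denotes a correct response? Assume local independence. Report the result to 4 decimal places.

P(theta) = 1 / (1 + exp(−a(theta − b)))
P_1 = 1/(1+e^{3.2400}) = 0.0377
P_2 = 1/(1+e^{2.7600}) = 0.0595
L = P_1 × (1−P_2) = 0.0377 × 0.9405 = 0.03544

0.0354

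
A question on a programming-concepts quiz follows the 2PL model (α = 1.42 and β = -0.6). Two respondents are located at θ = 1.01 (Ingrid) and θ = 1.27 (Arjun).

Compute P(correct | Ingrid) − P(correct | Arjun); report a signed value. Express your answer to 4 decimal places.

-0.0266

P(θ) = 1 / (1 + exp(−α(θ − β)))
P(Ingrid) = 0.9077  [exponent 2.2862]
P(Arjun) = 0.9343  [exponent 2.6554]
Difference = 0.9077 − 0.9343 = -0.0266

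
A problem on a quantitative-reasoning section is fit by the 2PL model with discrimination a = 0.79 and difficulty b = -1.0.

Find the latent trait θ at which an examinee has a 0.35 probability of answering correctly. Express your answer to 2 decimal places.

-1.78

P(θ) = 1 / (1 + exp(−a(θ − b)))
logit = ln(0.3500/0.6500) = -0.6190
θ = b + logit/(a) = -1.0 + (-0.6190)/0.7900 = -1.7836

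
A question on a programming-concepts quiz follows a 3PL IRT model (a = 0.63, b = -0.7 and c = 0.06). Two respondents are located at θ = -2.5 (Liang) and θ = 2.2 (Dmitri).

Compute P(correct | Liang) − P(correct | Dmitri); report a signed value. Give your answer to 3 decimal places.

P(θ) = c + (1 − c) · 1 / (1 + exp(−a(θ − b)))
P(Liang) = 0.2888  [exponent -1.1340]
P(Dmitri) = 0.8697  [exponent 1.8270]
Difference = 0.2888 − 0.8697 = -0.5809

-0.581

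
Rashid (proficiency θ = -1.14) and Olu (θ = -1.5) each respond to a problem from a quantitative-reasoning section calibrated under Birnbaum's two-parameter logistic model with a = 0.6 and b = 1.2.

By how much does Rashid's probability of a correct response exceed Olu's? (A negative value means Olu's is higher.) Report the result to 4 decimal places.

0.0320

P(θ) = 1 / (1 + exp(−a(θ − b)))
P(Rashid) = 0.1972  [exponent -1.4040]
P(Olu) = 0.1652  [exponent -1.6200]
Difference = 0.1972 − 0.1652 = 0.0320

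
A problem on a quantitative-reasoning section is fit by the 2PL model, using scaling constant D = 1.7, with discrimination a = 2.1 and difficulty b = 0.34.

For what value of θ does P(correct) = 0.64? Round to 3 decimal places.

P(θ) = 1 / (1 + exp(−D·a(θ − b)))
logit = ln(0.6400/0.3600) = 0.5754
θ = b + logit/(1.7·a) = 0.34 + 0.5754/3.5700 = 0.5012

0.501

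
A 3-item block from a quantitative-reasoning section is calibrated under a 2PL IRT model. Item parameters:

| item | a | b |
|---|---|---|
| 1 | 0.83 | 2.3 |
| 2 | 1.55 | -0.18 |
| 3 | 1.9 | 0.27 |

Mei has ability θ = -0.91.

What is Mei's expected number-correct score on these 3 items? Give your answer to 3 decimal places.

P(θ) = 1 / (1 + exp(−a(θ − b)))
P_1 = 1/(1+e^{2.6643}) = 0.0651
P_2 = 1/(1+e^{1.1315}) = 0.2439
P_3 = 1/(1+e^{2.2420}) = 0.0960
E[score] = 0.0651 + 0.2439 + 0.0960 = 0.4050

0.405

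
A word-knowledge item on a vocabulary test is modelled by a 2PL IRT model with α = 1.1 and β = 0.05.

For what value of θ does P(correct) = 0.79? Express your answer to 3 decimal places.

1.254

P(θ) = 1 / (1 + exp(−α(θ − β)))
logit = ln(0.7900/0.2100) = 1.3249
θ = β + logit/(α) = 0.05 + 1.3249/1.1000 = 1.2545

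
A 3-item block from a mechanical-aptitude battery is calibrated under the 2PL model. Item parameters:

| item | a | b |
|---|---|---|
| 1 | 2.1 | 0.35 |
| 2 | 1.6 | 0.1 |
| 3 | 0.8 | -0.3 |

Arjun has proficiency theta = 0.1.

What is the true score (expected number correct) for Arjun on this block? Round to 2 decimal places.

P(theta) = 1 / (1 + exp(−a(theta − b)))
P_1 = 1/(1+e^{0.5250}) = 0.3717
P_2 = 1/(1+e^{0.0000}) = 0.5000
P_3 = 1/(1+e^{-0.3200}) = 0.5793
E[score] = 0.3717 + 0.5000 + 0.5793 = 1.4510

1.45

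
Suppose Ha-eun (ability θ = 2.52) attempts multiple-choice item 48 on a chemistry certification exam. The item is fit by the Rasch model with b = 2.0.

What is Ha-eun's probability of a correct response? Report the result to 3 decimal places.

P(θ) = 1 / (1 + exp(−(θ − b)))
Exponent: (2.52 − 2.0) = 0.5200
1/(1 + e^{-0.5200}) = 0.6271
P = 0.6271

0.627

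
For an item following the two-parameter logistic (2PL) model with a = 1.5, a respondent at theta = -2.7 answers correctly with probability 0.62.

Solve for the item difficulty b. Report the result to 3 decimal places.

P(theta) = 1 / (1 + exp(−a(theta − b)))
logit(0.62) = ln(0.62/0.38) = 0.4895
b = theta − logit/(a) = -2.7 − 0.4895/1.5000 = -3.0264

-3.026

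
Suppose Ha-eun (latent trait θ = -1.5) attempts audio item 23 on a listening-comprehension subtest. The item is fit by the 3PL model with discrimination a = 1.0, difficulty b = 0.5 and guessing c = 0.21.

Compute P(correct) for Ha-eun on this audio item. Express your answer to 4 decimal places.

P(θ) = c + (1 − c) · 1 / (1 + exp(−a(θ − b)))
Exponent: 1.0 × (-1.5 − 0.5) = -2.0000
1/(1 + e^{2.0000}) = 0.1192
P = 0.21 + 0.79 × 0.1192 = 0.3042

0.3042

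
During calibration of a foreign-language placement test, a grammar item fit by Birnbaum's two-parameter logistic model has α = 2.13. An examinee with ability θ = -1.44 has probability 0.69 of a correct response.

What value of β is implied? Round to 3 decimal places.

P(θ) = 1 / (1 + exp(−α(θ − β)))
logit(0.69) = ln(0.69/0.31) = 0.8001
β = θ − logit/(α) = -1.44 − 0.8001/2.1300 = -1.8156

-1.816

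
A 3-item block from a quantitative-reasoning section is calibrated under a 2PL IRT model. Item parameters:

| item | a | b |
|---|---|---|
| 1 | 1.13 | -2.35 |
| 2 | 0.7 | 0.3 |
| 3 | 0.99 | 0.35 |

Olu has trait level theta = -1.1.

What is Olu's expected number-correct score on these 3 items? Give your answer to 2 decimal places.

1.27

P(theta) = 1 / (1 + exp(−a(theta − b)))
P_1 = 1/(1+e^{-1.4125}) = 0.8042
P_2 = 1/(1+e^{0.9800}) = 0.2729
P_3 = 1/(1+e^{1.4355}) = 0.1922
E[score] = 0.8042 + 0.2729 + 0.1922 = 1.2693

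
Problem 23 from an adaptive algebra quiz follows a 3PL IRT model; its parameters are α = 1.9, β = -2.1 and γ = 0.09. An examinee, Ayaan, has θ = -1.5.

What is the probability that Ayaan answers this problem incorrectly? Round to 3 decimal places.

0.221

P(θ) = γ + (1 − γ) · 1 / (1 + exp(−α(θ − β)))
Exponent: 1.9 × (-1.5 − (-2.1)) = 1.1400
1/(1 + e^{-1.1400}) = 0.7577
P = 0.09 + 0.91 × 0.7577 = 0.7795
P(incorrect) = 1 − 0.7795 = 0.2205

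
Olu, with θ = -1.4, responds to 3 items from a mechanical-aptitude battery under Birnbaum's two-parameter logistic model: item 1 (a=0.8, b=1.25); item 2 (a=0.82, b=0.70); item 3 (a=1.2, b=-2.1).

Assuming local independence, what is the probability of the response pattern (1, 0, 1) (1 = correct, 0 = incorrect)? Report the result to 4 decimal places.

P(θ) = 1 / (1 + exp(−a(θ − b)))
P_1 = 1/(1+e^{2.1200}) = 0.1072
P_2 = 1/(1+e^{1.7220}) = 0.1516
P_3 = 1/(1+e^{-0.8400}) = 0.6985
L = P_1 × (1−P_2) × P_3 = 0.1072 × 0.8484 × 0.6985 = 0.06350

0.0635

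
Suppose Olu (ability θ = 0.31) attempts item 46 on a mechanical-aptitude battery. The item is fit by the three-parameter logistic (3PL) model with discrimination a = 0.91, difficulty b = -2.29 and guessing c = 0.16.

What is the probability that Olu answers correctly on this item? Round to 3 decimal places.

0.928

P(θ) = c + (1 − c) · 1 / (1 + exp(−a(θ − b)))
Exponent: 0.91 × (0.31 − (-2.29)) = 2.3660
1/(1 + e^{-2.3660}) = 0.9142
P = 0.16 + 0.84 × 0.9142 = 0.9279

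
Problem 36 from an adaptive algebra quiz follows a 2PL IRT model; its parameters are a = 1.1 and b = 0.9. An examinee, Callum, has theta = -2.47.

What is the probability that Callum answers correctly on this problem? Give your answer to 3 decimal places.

0.024

P(theta) = 1 / (1 + exp(−a(theta − b)))
Exponent: 1.1 × (-2.47 − 0.9) = -3.7070
1/(1 + e^{3.7070}) = 0.0240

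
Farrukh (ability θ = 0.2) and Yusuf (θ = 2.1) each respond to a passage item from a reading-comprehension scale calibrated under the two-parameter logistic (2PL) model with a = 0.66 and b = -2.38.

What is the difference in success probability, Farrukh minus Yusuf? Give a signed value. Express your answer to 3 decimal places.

-0.105

P(θ) = 1 / (1 + exp(−a(θ − b)))
P(Farrukh) = 0.8459  [exponent 1.7028]
P(Yusuf) = 0.9506  [exponent 2.9568]
Difference = 0.8459 − 0.9506 = -0.1047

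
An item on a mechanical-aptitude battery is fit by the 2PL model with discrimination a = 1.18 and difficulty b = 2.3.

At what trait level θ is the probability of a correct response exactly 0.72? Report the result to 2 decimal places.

3.10

P(θ) = 1 / (1 + exp(−a(θ − b)))
logit = ln(0.7200/0.2800) = 0.9445
θ = b + logit/(a) = 2.3 + 0.9445/1.1800 = 3.1004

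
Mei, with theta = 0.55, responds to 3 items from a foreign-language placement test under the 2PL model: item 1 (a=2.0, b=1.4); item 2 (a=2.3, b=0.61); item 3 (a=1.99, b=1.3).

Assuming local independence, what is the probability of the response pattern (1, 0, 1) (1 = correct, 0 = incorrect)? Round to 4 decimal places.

P(theta) = 1 / (1 + exp(−a(theta − b)))
P_1 = 1/(1+e^{1.7000}) = 0.1545
P_2 = 1/(1+e^{0.1380}) = 0.4656
P_3 = 1/(1+e^{1.4925}) = 0.1835
L = P_1 × (1−P_2) × P_3 = 0.1545 × 0.5344 × 0.1835 = 0.01515

0.0152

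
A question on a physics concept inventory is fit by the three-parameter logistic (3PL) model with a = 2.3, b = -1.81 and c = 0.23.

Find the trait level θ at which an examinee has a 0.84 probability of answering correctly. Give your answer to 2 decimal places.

P(θ) = c + (1 − c) · 1 / (1 + exp(−a(θ − b)))
Remove guessing floor: (0.84 − 0.23)/(1 − 0.23) = 0.7922
logit = ln(0.7922/0.2078) = 1.3383
θ = b + logit/(a) = -1.81 + 1.3383/2.3000 = -1.2281

-1.23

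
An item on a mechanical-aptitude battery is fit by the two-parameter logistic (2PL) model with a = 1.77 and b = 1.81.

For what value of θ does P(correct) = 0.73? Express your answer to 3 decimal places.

P(θ) = 1 / (1 + exp(−a(θ − b)))
logit = ln(0.7300/0.2700) = 0.9946
θ = b + logit/(a) = 1.81 + 0.9946/1.7700 = 2.3719

2.372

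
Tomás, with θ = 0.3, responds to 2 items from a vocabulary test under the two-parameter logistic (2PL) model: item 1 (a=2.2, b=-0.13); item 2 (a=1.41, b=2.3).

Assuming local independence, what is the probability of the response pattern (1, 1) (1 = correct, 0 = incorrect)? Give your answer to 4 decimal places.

P(θ) = 1 / (1 + exp(−a(θ − b)))
P_1 = 1/(1+e^{-0.9460}) = 0.7203
P_2 = 1/(1+e^{2.8200}) = 0.0563
L = P_1 × P_2 = 0.7203 × 0.0563 = 0.04052

0.0405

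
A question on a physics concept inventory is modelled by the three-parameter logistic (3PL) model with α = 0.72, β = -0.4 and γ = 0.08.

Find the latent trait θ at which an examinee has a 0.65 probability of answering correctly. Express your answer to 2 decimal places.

0.28

P(θ) = γ + (1 − γ) · 1 / (1 + exp(−α(θ − β)))
Remove guessing floor: (0.65 − 0.08)/(1 − 0.08) = 0.6196
logit = ln(0.6196/0.3804) = 0.4877
θ = β + logit/(α) = -0.4 + 0.4877/0.7200 = 0.2774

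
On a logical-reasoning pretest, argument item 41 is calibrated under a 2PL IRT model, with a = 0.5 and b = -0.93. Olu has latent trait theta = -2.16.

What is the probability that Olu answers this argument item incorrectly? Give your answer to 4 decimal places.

0.6491

P(theta) = 1 / (1 + exp(−a(theta − b)))
Exponent: 0.5 × (-2.16 − (-0.93)) = -0.6150
1/(1 + e^{0.6150}) = 0.3509
P(incorrect) = 1 − 0.3509 = 0.6491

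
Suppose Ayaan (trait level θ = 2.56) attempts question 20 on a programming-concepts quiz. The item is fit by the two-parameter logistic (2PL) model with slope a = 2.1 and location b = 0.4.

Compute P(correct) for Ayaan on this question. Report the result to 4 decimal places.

P(θ) = 1 / (1 + exp(−a(θ − b)))
Exponent: 2.1 × (2.56 − 0.4) = 4.5360
1/(1 + e^{-4.5360}) = 0.9894

0.9894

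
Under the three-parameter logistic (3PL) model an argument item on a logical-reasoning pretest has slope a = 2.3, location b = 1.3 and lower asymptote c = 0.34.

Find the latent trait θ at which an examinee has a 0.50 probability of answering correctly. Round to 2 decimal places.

0.80

P(θ) = c + (1 − c) · 1 / (1 + exp(−a(θ − b)))
Remove guessing floor: (0.50 − 0.34)/(1 − 0.34) = 0.2424
logit = ln(0.2424/0.7576) = -1.1394
θ = b + logit/(a) = 1.3 + (-1.1394)/2.3000 = 0.8046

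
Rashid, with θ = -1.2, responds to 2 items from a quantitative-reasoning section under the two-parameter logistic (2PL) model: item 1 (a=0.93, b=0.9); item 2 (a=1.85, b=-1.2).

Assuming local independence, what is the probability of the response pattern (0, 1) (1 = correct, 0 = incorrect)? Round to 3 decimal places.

P(θ) = 1 / (1 + exp(−a(θ − b)))
P_1 = 1/(1+e^{1.9530}) = 0.1242
P_2 = 1/(1+e^{0.0000}) = 0.5000
L = (1−P_1) × P_2 = 0.8758 × 0.5000 = 0.43789

0.438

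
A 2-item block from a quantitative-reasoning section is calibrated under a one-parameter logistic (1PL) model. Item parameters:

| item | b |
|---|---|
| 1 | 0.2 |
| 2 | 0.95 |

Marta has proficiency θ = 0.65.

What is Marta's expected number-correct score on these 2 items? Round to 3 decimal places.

1.036

P(θ) = 1 / (1 + exp(−(θ − b)))
P_1 = 1/(1+e^{-0.4500}) = 0.6106
P_2 = 1/(1+e^{0.3000}) = 0.4256
E[score] = 0.6106 + 0.4256 = 1.0362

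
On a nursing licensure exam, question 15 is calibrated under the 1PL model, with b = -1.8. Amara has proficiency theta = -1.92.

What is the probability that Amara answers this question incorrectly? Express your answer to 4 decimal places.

P(theta) = 1 / (1 + exp(−(theta − b)))
Exponent: (-1.92 − (-1.8)) = -0.1200
1/(1 + e^{0.1200}) = 0.4700
P = 0.4700
P(incorrect) = 1 − 0.4700 = 0.5300

0.5300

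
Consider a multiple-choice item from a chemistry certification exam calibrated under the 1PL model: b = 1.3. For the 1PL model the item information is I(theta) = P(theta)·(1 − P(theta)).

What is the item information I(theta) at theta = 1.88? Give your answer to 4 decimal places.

0.2301

P = 1/(1+e^{-0.5800}) = 0.6411
P(1−P) = 0.6411 × 0.3589 = 0.2301
I = P(1−P) = 0.23010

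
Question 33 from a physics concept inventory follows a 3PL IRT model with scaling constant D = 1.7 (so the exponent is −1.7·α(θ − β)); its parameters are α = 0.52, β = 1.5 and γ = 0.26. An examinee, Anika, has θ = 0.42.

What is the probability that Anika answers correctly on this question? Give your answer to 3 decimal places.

0.466

P(θ) = γ + (1 − γ) · 1 / (1 + exp(−D·α(θ − β)))
Exponent: 1.7 × 0.52 × (0.42 − 1.5) = -0.9547
1/(1 + e^{0.9547}) = 0.2779
P = 0.26 + 0.74 × 0.2779 = 0.4657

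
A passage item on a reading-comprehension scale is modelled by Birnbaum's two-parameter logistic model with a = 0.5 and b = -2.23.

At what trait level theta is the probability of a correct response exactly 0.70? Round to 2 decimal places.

-0.54

P(theta) = 1 / (1 + exp(−a(theta − b)))
logit = ln(0.7000/0.3000) = 0.8473
theta = b + logit/(a) = -2.23 + 0.8473/0.5000 = -0.5354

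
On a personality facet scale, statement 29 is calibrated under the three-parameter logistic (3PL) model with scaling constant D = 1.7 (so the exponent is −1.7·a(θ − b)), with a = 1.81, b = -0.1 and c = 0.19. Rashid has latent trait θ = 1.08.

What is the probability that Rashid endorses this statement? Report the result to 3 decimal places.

P(θ) = c + (1 − c) · 1 / (1 + exp(−D·a(θ − b)))
Exponent: 1.7 × 1.81 × (1.08 − (-0.1)) = 3.6309
1/(1 + e^{-3.6309}) = 0.9742
P = 0.19 + 0.81 × 0.9742 = 0.9791

0.979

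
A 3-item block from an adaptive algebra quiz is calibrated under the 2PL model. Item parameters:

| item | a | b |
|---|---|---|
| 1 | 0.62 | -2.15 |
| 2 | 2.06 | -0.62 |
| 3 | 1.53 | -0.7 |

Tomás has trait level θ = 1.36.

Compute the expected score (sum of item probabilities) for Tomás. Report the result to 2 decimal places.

2.84

P(θ) = 1 / (1 + exp(−a(θ − b)))
P_1 = 1/(1+e^{-2.1762}) = 0.8981
P_2 = 1/(1+e^{-4.0788}) = 0.9834
P_3 = 1/(1+e^{-3.1518}) = 0.9590
E[score] = 0.8981 + 0.9834 + 0.9590 = 2.8404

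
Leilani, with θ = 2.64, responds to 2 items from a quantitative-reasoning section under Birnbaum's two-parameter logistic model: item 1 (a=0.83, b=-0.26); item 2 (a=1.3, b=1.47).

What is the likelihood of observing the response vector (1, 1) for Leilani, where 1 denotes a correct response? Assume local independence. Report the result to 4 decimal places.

0.7529

P(θ) = 1 / (1 + exp(−a(θ − b)))
P_1 = 1/(1+e^{-2.4070}) = 0.9174
P_2 = 1/(1+e^{-1.5210}) = 0.8207
L = P_1 × P_2 = 0.9174 × 0.8207 = 0.75286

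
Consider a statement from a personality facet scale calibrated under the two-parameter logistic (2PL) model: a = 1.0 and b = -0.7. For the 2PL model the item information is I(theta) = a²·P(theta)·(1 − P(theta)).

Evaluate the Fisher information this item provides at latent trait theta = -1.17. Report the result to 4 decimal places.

0.2367

P = 1/(1+e^{0.4700}) = 0.3846
P(1−P) = 0.3846 × 0.6154 = 0.2367
I = a² × P(1−P) = 1.0² × 0.2367 = 0.23669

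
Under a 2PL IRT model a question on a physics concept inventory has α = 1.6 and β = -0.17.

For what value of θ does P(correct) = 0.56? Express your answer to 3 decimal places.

P(θ) = 1 / (1 + exp(−α(θ − β)))
logit = ln(0.5600/0.4400) = 0.2412
θ = β + logit/(α) = -0.17 + 0.2412/1.6000 = -0.0193

-0.019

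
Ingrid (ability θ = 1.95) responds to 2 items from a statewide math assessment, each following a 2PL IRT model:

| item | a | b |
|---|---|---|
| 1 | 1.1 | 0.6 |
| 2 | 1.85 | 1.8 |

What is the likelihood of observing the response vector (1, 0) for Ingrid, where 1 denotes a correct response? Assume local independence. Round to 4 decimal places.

P(θ) = 1 / (1 + exp(−a(θ − b)))
P_1 = 1/(1+e^{-1.4850}) = 0.8153
P_2 = 1/(1+e^{-0.2775}) = 0.5689
L = P_1 × (1−P_2) = 0.8153 × 0.4311 = 0.35146

0.3515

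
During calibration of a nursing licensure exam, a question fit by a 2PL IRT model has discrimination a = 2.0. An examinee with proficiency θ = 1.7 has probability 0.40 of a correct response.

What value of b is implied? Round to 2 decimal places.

1.90

P(θ) = 1 / (1 + exp(−a(θ − b)))
logit(0.40) = ln(0.40/0.60) = -0.4055
b = θ − logit/(a) = 1.7 − (-0.4055)/2.0000 = 1.9027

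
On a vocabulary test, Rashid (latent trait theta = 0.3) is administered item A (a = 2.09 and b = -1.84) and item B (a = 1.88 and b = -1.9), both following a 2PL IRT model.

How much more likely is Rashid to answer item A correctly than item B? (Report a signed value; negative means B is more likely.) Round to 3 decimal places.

0.004

P(theta) = 1 / (1 + exp(−a(theta − b)))
P_A = 0.9887
P_B = 0.9843
P_A − P_B = 0.0044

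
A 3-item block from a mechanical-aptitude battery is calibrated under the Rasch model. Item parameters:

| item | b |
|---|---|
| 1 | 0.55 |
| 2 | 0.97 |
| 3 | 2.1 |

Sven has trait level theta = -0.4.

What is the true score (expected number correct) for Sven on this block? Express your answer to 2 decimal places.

P(theta) = 1 / (1 + exp(−(theta − b)))
P_1 = 1/(1+e^{0.9500}) = 0.2789
P_2 = 1/(1+e^{1.3700}) = 0.2026
P_3 = 1/(1+e^{2.5000}) = 0.0759
E[score] = 0.2789 + 0.2026 + 0.0759 = 0.5574

0.56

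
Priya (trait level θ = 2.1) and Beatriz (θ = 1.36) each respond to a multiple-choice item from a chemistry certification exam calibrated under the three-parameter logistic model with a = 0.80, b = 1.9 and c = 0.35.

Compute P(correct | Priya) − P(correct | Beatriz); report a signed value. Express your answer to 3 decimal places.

P(θ) = c + (1 − c) · 1 / (1 + exp(−a(θ − b)))
P(Priya) = 0.7009  [exponent 0.1600]
P(Beatriz) = 0.6059  [exponent -0.4320]
Difference = 0.7009 − 0.6059 = 0.0951

0.095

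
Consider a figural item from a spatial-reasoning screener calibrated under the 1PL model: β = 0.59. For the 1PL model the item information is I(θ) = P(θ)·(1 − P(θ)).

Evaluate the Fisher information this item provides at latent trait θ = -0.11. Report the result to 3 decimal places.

P = 1/(1+e^{0.7000}) = 0.3318
P(1−P) = 0.3318 × 0.6682 = 0.2217
I = P(1−P) = 0.22171

0.222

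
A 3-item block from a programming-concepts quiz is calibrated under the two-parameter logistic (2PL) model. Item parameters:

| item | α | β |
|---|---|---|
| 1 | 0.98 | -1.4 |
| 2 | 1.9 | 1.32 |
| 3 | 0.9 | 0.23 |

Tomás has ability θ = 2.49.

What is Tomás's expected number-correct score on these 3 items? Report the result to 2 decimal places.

2.76

P(θ) = 1 / (1 + exp(−α(θ − β)))
P_1 = 1/(1+e^{-3.8122}) = 0.9784
P_2 = 1/(1+e^{-2.2230}) = 0.9023
P_3 = 1/(1+e^{-2.0340}) = 0.8843
E[score] = 0.9784 + 0.9023 + 0.8843 = 2.7650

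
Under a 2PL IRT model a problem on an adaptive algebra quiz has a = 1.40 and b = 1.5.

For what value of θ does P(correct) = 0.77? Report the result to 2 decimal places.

2.36

P(θ) = 1 / (1 + exp(−a(θ − b)))
logit = ln(0.7700/0.2300) = 1.2083
θ = b + logit/(a) = 1.5 + 1.2083/1.4000 = 2.3631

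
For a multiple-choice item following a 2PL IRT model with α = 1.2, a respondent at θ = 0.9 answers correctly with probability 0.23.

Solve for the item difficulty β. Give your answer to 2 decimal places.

1.91

P(θ) = 1 / (1 + exp(−α(θ − β)))
logit(0.23) = ln(0.23/0.77) = -1.2083
β = θ − logit/(α) = 0.9 − (-1.2083)/1.2000 = 1.9069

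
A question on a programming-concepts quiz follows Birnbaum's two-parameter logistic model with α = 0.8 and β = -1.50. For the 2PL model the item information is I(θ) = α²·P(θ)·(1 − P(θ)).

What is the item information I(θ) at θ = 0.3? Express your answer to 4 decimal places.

0.0991

P = 1/(1+e^{-1.4400}) = 0.8085
P(1−P) = 0.8085 × 0.1915 = 0.1549
I = α² × P(1−P) = 0.8² × 0.1549 = 0.09911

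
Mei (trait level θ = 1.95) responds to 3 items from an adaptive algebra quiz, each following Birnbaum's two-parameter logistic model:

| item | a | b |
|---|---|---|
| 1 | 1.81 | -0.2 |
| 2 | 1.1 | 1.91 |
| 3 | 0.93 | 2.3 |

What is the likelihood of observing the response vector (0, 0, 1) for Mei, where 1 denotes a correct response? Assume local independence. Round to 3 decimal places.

P(θ) = 1 / (1 + exp(−a(θ − b)))
P_1 = 1/(1+e^{-3.8915}) = 0.9800
P_2 = 1/(1+e^{-0.0440}) = 0.5110
P_3 = 1/(1+e^{0.3255}) = 0.4193
L = (1−P_1) × (1−P_2) × P_3 = 0.0200 × 0.4890 × 0.4193 = 0.00410

0.004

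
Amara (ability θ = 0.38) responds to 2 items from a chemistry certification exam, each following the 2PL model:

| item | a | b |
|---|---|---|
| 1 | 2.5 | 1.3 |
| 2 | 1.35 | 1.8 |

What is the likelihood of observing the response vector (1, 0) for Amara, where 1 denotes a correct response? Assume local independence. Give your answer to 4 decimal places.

P(θ) = 1 / (1 + exp(−a(θ − b)))
P_1 = 1/(1+e^{2.3000}) = 0.0911
P_2 = 1/(1+e^{1.9170}) = 0.1282
L = P_1 × (1−P_2) = 0.0911 × 0.8718 = 0.07944

0.0794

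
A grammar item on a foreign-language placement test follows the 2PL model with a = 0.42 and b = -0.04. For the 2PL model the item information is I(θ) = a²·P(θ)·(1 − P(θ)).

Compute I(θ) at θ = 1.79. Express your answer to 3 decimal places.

0.038

P = 1/(1+e^{-0.7686}) = 0.6832
P(1−P) = 0.6832 × 0.3168 = 0.2164
I = a² × P(1−P) = 0.42² × 0.2164 = 0.03818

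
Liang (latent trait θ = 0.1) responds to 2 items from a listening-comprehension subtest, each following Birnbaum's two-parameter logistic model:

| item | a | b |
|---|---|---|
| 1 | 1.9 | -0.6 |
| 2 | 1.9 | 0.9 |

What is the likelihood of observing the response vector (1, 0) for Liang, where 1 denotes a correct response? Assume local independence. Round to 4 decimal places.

0.6489

P(θ) = 1 / (1 + exp(−a(θ − b)))
P_1 = 1/(1+e^{-1.3300}) = 0.7908
P_2 = 1/(1+e^{1.5200}) = 0.1795
L = P_1 × (1−P_2) = 0.7908 × 0.8205 = 0.64892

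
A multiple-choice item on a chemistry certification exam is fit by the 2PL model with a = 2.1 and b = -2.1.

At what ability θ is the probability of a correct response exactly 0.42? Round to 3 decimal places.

P(θ) = 1 / (1 + exp(−a(θ − b)))
logit = ln(0.4200/0.5800) = -0.3228
θ = b + logit/(a) = -2.1 + (-0.3228)/2.1000 = -2.2537

-2.254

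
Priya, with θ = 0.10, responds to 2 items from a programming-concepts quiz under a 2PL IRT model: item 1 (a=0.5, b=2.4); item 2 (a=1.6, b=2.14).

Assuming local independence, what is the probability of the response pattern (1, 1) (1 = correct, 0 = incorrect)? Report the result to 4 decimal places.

P(θ) = 1 / (1 + exp(−a(θ − b)))
P_1 = 1/(1+e^{1.1500}) = 0.2405
P_2 = 1/(1+e^{3.2640}) = 0.0368
L = P_1 × P_2 = 0.2405 × 0.0368 = 0.00886

0.0089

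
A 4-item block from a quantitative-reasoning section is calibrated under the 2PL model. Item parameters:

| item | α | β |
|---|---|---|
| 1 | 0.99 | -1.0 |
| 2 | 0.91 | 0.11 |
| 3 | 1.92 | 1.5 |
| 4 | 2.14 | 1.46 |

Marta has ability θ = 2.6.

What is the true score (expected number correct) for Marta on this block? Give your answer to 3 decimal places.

P(θ) = 1 / (1 + exp(−α(θ − β)))
P_1 = 1/(1+e^{-3.5640}) = 0.9725
P_2 = 1/(1+e^{-2.2659}) = 0.9060
P_3 = 1/(1+e^{-2.1120}) = 0.8921
P_4 = 1/(1+e^{-2.4396}) = 0.9198
E[score] = 0.9725 + 0.9060 + 0.8921 + 0.9198 = 3.6903

3.690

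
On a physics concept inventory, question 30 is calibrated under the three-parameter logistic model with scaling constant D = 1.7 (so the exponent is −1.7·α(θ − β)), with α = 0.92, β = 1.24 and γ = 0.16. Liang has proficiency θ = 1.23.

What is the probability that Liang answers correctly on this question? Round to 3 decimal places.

0.577

P(θ) = γ + (1 − γ) · 1 / (1 + exp(−D·α(θ − β)))
Exponent: 1.7 × 0.92 × (1.23 − 1.24) = -0.0156
1/(1 + e^{0.0156}) = 0.4961
P = 0.16 + 0.84 × 0.4961 = 0.5767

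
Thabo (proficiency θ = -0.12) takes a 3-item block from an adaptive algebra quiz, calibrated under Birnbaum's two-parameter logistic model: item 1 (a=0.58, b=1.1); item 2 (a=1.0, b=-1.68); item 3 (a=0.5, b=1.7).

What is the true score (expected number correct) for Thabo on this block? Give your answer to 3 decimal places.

P(θ) = 1 / (1 + exp(−a(θ − b)))
P_1 = 1/(1+e^{0.7076}) = 0.3301
P_2 = 1/(1+e^{-1.5600}) = 0.8264
P_3 = 1/(1+e^{0.9100}) = 0.2870
E[score] = 0.3301 + 0.8264 + 0.2870 = 1.4435

1.443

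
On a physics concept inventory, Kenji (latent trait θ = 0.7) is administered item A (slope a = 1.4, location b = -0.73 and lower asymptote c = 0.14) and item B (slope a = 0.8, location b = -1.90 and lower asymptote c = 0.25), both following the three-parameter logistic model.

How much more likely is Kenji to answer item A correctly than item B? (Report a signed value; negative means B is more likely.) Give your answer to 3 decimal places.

P(θ) = c + (1 − c) · 1 / (1 + exp(−a(θ − b)))
P_A = 0.8977
P_B = 0.9167
P_A − P_B = -0.0190

-0.019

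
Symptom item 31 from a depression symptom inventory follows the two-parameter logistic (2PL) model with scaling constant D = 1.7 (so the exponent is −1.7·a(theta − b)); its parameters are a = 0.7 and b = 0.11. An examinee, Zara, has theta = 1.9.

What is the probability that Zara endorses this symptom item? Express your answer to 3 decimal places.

0.894

P(theta) = 1 / (1 + exp(−D·a(theta − b)))
Exponent: 1.7 × 0.7 × (1.9 − 0.11) = 2.1301
1/(1 + e^{-2.1301}) = 0.8938
P = 0.8938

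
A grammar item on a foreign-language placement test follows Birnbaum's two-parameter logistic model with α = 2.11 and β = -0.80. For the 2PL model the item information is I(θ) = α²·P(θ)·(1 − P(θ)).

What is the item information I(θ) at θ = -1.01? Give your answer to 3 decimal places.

P = 1/(1+e^{0.4431}) = 0.3910
P(1−P) = 0.3910 × 0.6090 = 0.2381
I = α² × P(1−P) = 2.11² × 0.2381 = 1.06013

1.060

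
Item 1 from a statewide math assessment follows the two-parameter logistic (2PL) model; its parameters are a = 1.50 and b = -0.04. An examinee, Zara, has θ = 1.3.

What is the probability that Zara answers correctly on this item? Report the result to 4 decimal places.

P(θ) = 1 / (1 + exp(−a(θ − b)))
Exponent: 1.50 × (1.3 − (-0.04)) = 2.0100
1/(1 + e^{-2.0100}) = 0.8818

0.8818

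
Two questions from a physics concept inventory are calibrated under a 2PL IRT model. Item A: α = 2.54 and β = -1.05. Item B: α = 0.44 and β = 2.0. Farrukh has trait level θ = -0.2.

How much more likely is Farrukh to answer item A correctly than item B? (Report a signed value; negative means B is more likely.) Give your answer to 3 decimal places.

P(θ) = 1 / (1 + exp(−α(θ − β)))
P_A = 0.8965
P_B = 0.2753
P_A − P_B = 0.6212

0.621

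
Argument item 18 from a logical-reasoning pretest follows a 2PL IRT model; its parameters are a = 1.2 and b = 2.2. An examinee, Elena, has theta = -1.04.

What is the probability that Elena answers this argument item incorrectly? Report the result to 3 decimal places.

0.980

P(theta) = 1 / (1 + exp(−a(theta − b)))
Exponent: 1.2 × (-1.04 − 2.2) = -3.8880
1/(1 + e^{3.8880}) = 0.0201
P(incorrect) = 1 − 0.0201 = 0.9799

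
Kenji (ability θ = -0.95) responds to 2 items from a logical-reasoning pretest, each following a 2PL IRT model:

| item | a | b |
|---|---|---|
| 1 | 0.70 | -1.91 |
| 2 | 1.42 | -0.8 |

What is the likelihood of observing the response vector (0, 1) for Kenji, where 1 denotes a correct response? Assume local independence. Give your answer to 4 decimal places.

0.1511

P(θ) = 1 / (1 + exp(−a(θ − b)))
P_1 = 1/(1+e^{-0.6720}) = 0.6620
P_2 = 1/(1+e^{0.2130}) = 0.4470
L = (1−P_1) × P_2 = 0.3380 × 0.4470 = 0.15109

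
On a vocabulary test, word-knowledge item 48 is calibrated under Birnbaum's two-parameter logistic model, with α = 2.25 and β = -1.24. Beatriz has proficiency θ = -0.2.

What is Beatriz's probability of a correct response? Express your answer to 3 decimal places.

P(θ) = 1 / (1 + exp(−α(θ − β)))
Exponent: 2.25 × (-0.2 − (-1.24)) = 2.3400
1/(1 + e^{-2.3400}) = 0.9121

0.912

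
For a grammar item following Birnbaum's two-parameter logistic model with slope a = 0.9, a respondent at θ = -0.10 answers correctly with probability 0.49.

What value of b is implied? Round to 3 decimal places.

P(θ) = 1 / (1 + exp(−a(θ − b)))
logit(0.49) = ln(0.49/0.51) = -0.0400
b = θ − logit/(a) = -0.10 − (-0.0400)/0.9000 = -0.0555

-0.056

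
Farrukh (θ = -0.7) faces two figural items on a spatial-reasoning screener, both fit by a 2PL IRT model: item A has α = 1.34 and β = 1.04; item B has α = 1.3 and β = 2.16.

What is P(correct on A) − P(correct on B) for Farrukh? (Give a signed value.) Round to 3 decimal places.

P(θ) = 1 / (1 + exp(−α(θ − β)))
P_A = 0.0885
P_B = 0.0237
P_A − P_B = 0.0648

0.065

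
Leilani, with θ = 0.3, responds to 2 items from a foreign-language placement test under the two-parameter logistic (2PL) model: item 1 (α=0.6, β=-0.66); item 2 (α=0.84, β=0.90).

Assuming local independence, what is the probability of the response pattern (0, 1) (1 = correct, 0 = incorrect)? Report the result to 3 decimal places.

0.136

P(θ) = 1 / (1 + exp(−α(θ − β)))
P_1 = 1/(1+e^{-0.5760}) = 0.6401
P_2 = 1/(1+e^{0.5040}) = 0.3766
L = (1−P_1) × P_2 = 0.3599 × 0.3766 = 0.13552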